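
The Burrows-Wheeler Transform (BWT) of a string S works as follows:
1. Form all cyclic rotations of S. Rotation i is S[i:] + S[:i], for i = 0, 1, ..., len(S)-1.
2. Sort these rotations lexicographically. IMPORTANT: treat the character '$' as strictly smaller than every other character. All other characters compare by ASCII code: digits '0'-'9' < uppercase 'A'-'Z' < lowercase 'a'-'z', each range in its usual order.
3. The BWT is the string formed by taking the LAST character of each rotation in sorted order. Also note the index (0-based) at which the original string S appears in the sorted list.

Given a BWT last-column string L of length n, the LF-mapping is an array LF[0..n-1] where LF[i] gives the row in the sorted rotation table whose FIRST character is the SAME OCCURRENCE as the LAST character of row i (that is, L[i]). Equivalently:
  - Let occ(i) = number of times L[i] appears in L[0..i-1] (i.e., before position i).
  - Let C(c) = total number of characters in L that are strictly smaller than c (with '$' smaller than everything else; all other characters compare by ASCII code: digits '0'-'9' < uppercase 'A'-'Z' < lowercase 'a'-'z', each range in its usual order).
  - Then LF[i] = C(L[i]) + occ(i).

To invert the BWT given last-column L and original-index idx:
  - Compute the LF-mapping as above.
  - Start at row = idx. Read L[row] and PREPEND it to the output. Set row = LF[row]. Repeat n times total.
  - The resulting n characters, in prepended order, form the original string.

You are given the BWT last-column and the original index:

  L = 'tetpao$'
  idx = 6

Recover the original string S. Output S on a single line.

LF mapping: 5 2 6 4 1 3 0
Walk LF starting at row 6, prepending L[row]:
  step 1: row=6, L[6]='$', prepend. Next row=LF[6]=0
  step 2: row=0, L[0]='t', prepend. Next row=LF[0]=5
  step 3: row=5, L[5]='o', prepend. Next row=LF[5]=3
  step 4: row=3, L[3]='p', prepend. Next row=LF[3]=4
  step 5: row=4, L[4]='a', prepend. Next row=LF[4]=1
  step 6: row=1, L[1]='e', prepend. Next row=LF[1]=2
  step 7: row=2, L[2]='t', prepend. Next row=LF[2]=6
Reversed output: teapot$

Answer: teapot$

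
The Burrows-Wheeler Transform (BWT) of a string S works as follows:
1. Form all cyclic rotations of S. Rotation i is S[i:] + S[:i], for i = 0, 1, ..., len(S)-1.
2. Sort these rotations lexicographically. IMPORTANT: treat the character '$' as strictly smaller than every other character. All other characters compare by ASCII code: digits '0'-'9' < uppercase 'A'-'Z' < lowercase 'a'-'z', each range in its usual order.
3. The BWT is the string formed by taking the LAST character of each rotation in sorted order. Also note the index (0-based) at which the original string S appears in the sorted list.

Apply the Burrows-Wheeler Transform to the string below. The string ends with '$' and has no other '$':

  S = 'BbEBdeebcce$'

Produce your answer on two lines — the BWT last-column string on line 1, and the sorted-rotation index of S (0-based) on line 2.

Answer: e$EbBebcBced
1

Derivation:
All 12 rotations (rotation i = S[i:]+S[:i]):
  rot[0] = BbEBdeebcce$
  rot[1] = bEBdeebcce$B
  rot[2] = EBdeebcce$Bb
  rot[3] = Bdeebcce$BbE
  rot[4] = deebcce$BbEB
  rot[5] = eebcce$BbEBd
  rot[6] = ebcce$BbEBde
  rot[7] = bcce$BbEBdee
  rot[8] = cce$BbEBdeeb
  rot[9] = ce$BbEBdeebc
  rot[10] = e$BbEBdeebcc
  rot[11] = $BbEBdeebcce
Sorted (with $ < everything):
  sorted[0] = $BbEBdeebcce  (last char: 'e')
  sorted[1] = BbEBdeebcce$  (last char: '$')
  sorted[2] = Bdeebcce$BbE  (last char: 'E')
  sorted[3] = EBdeebcce$Bb  (last char: 'b')
  sorted[4] = bEBdeebcce$B  (last char: 'B')
  sorted[5] = bcce$BbEBdee  (last char: 'e')
  sorted[6] = cce$BbEBdeeb  (last char: 'b')
  sorted[7] = ce$BbEBdeebc  (last char: 'c')
  sorted[8] = deebcce$BbEB  (last char: 'B')
  sorted[9] = e$BbEBdeebcc  (last char: 'c')
  sorted[10] = ebcce$BbEBde  (last char: 'e')
  sorted[11] = eebcce$BbEBd  (last char: 'd')
Last column: e$EbBebcBced
Original string S is at sorted index 1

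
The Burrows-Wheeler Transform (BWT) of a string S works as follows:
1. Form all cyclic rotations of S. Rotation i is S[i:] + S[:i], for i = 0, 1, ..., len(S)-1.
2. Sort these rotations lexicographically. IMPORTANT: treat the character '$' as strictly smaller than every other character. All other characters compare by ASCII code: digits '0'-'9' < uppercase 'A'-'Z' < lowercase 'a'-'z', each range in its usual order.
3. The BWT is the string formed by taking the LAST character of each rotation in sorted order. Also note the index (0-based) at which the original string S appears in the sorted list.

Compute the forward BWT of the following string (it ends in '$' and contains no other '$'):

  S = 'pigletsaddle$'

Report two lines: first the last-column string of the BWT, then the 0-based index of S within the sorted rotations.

Answer: esadllipdg$te
10

Derivation:
All 13 rotations (rotation i = S[i:]+S[:i]):
  rot[0] = pigletsaddle$
  rot[1] = igletsaddle$p
  rot[2] = gletsaddle$pi
  rot[3] = letsaddle$pig
  rot[4] = etsaddle$pigl
  rot[5] = tsaddle$pigle
  rot[6] = saddle$piglet
  rot[7] = addle$piglets
  rot[8] = ddle$pigletsa
  rot[9] = dle$pigletsad
  rot[10] = le$pigletsadd
  rot[11] = e$pigletsaddl
  rot[12] = $pigletsaddle
Sorted (with $ < everything):
  sorted[0] = $pigletsaddle  (last char: 'e')
  sorted[1] = addle$piglets  (last char: 's')
  sorted[2] = ddle$pigletsa  (last char: 'a')
  sorted[3] = dle$pigletsad  (last char: 'd')
  sorted[4] = e$pigletsaddl  (last char: 'l')
  sorted[5] = etsaddle$pigl  (last char: 'l')
  sorted[6] = gletsaddle$pi  (last char: 'i')
  sorted[7] = igletsaddle$p  (last char: 'p')
  sorted[8] = le$pigletsadd  (last char: 'd')
  sorted[9] = letsaddle$pig  (last char: 'g')
  sorted[10] = pigletsaddle$  (last char: '$')
  sorted[11] = saddle$piglet  (last char: 't')
  sorted[12] = tsaddle$pigle  (last char: 'e')
Last column: esadllipdg$te
Original string S is at sorted index 10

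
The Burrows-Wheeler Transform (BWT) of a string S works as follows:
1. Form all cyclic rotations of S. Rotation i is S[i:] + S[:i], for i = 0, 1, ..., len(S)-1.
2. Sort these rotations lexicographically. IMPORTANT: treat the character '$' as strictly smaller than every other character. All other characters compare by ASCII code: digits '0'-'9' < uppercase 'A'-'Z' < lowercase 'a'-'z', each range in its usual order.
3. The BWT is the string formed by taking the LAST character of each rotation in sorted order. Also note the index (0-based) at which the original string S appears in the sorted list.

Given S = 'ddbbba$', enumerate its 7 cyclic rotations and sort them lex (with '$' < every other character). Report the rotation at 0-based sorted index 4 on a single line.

Answer: bbba$dd

Derivation:
All 7 rotations (rotation i = S[i:]+S[:i]):
  rot[0] = ddbbba$
  rot[1] = dbbba$d
  rot[2] = bbba$dd
  rot[3] = bba$ddb
  rot[4] = ba$ddbb
  rot[5] = a$ddbbb
  rot[6] = $ddbbba
Sorted (with $ < everything):
  sorted[0] = $ddbbba
  sorted[1] = a$ddbbb
  sorted[2] = ba$ddbb
  sorted[3] = bba$ddb
  sorted[4] = bbba$dd
  sorted[5] = dbbba$d
  sorted[6] = ddbbba$
sorted[4] = bbba$dd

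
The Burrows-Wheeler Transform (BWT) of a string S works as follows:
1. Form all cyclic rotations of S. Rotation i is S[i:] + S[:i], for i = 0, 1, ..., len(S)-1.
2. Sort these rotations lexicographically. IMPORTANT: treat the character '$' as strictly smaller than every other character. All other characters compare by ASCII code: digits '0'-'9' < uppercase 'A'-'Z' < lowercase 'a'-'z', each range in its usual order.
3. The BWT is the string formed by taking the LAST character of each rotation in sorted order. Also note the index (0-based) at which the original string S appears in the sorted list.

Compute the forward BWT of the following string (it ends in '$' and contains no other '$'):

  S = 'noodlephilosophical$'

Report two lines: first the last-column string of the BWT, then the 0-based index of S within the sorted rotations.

Answer: lciolpphhadi$onsloeo
12

Derivation:
All 20 rotations (rotation i = S[i:]+S[:i]):
  rot[0] = noodlephilosophical$
  rot[1] = oodlephilosophical$n
  rot[2] = odlephilosophical$no
  rot[3] = dlephilosophical$noo
  rot[4] = lephilosophical$nood
  rot[5] = ephilosophical$noodl
  rot[6] = philosophical$noodle
  rot[7] = hilosophical$noodlep
  rot[8] = ilosophical$noodleph
  rot[9] = losophical$noodlephi
  rot[10] = osophical$noodlephil
  rot[11] = sophical$noodlephilo
  rot[12] = ophical$noodlephilos
  rot[13] = phical$noodlephiloso
  rot[14] = hical$noodlephilosop
  rot[15] = ical$noodlephilosoph
  rot[16] = cal$noodlephilosophi
  rot[17] = al$noodlephilosophic
  rot[18] = l$noodlephilosophica
  rot[19] = $noodlephilosophical
Sorted (with $ < everything):
  sorted[0] = $noodlephilosophical  (last char: 'l')
  sorted[1] = al$noodlephilosophic  (last char: 'c')
  sorted[2] = cal$noodlephilosophi  (last char: 'i')
  sorted[3] = dlephilosophical$noo  (last char: 'o')
  sorted[4] = ephilosophical$noodl  (last char: 'l')
  sorted[5] = hical$noodlephilosop  (last char: 'p')
  sorted[6] = hilosophical$noodlep  (last char: 'p')
  sorted[7] = ical$noodlephilosoph  (last char: 'h')
  sorted[8] = ilosophical$noodleph  (last char: 'h')
  sorted[9] = l$noodlephilosophica  (last char: 'a')
  sorted[10] = lephilosophical$nood  (last char: 'd')
  sorted[11] = losophical$noodlephi  (last char: 'i')
  sorted[12] = noodlephilosophical$  (last char: '$')
  sorted[13] = odlephilosophical$no  (last char: 'o')
  sorted[14] = oodlephilosophical$n  (last char: 'n')
  sorted[15] = ophical$noodlephilos  (last char: 's')
  sorted[16] = osophical$noodlephil  (last char: 'l')
  sorted[17] = phical$noodlephiloso  (last char: 'o')
  sorted[18] = philosophical$noodle  (last char: 'e')
  sorted[19] = sophical$noodlephilo  (last char: 'o')
Last column: lciolpphhadi$onsloeo
Original string S is at sorted index 12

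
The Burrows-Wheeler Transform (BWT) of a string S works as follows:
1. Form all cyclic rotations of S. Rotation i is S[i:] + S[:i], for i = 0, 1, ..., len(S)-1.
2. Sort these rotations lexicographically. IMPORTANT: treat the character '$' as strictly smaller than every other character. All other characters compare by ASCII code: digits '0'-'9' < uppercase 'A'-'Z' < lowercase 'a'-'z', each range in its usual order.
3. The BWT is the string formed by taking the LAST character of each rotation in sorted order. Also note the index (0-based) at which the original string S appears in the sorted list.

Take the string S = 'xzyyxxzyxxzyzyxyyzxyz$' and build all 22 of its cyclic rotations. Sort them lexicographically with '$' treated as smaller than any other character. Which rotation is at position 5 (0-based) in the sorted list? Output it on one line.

Answer: xzyxxzyzyxyyzxyz$xzyyx

Derivation:
All 22 rotations (rotation i = S[i:]+S[:i]):
  rot[0] = xzyyxxzyxxzyzyxyyzxyz$
  rot[1] = zyyxxzyxxzyzyxyyzxyz$x
  rot[2] = yyxxzyxxzyzyxyyzxyz$xz
  rot[3] = yxxzyxxzyzyxyyzxyz$xzy
  rot[4] = xxzyxxzyzyxyyzxyz$xzyy
  rot[5] = xzyxxzyzyxyyzxyz$xzyyx
  rot[6] = zyxxzyzyxyyzxyz$xzyyxx
  rot[7] = yxxzyzyxyyzxyz$xzyyxxz
  rot[8] = xxzyzyxyyzxyz$xzyyxxzy
  rot[9] = xzyzyxyyzxyz$xzyyxxzyx
  rot[10] = zyzyxyyzxyz$xzyyxxzyxx
  rot[11] = yzyxyyzxyz$xzyyxxzyxxz
  rot[12] = zyxyyzxyz$xzyyxxzyxxzy
  rot[13] = yxyyzxyz$xzyyxxzyxxzyz
  rot[14] = xyyzxyz$xzyyxxzyxxzyzy
  rot[15] = yyzxyz$xzyyxxzyxxzyzyx
  rot[16] = yzxyz$xzyyxxzyxxzyzyxy
  rot[17] = zxyz$xzyyxxzyxxzyzyxyy
  rot[18] = xyz$xzyyxxzyxxzyzyxyyz
  rot[19] = yz$xzyyxxzyxxzyzyxyyzx
  rot[20] = z$xzyyxxzyxxzyzyxyyzxy
  rot[21] = $xzyyxxzyxxzyzyxyyzxyz
Sorted (with $ < everything):
  sorted[0] = $xzyyxxzyxxzyzyxyyzxyz
  sorted[1] = xxzyxxzyzyxyyzxyz$xzyy
  sorted[2] = xxzyzyxyyzxyz$xzyyxxzy
  sorted[3] = xyyzxyz$xzyyxxzyxxzyzy
  sorted[4] = xyz$xzyyxxzyxxzyzyxyyz
  sorted[5] = xzyxxzyzyxyyzxyz$xzyyx
  sorted[6] = xzyyxxzyxxzyzyxyyzxyz$
  sorted[7] = xzyzyxyyzxyz$xzyyxxzyx
  sorted[8] = yxxzyxxzyzyxyyzxyz$xzy
  sorted[9] = yxxzyzyxyyzxyz$xzyyxxz
  sorted[10] = yxyyzxyz$xzyyxxzyxxzyz
  sorted[11] = yyxxzyxxzyzyxyyzxyz$xz
  sorted[12] = yyzxyz$xzyyxxzyxxzyzyx
  sorted[13] = yz$xzyyxxzyxxzyzyxyyzx
  sorted[14] = yzxyz$xzyyxxzyxxzyzyxy
  sorted[15] = yzyxyyzxyz$xzyyxxzyxxz
  sorted[16] = z$xzyyxxzyxxzyzyxyyzxy
  sorted[17] = zxyz$xzyyxxzyxxzyzyxyy
  sorted[18] = zyxxzyzyxyyzxyz$xzyyxx
  sorted[19] = zyxyyzxyz$xzyyxxzyxxzy
  sorted[20] = zyyxxzyxxzyzyxyyzxyz$x
  sorted[21] = zyzyxyyzxyz$xzyyxxzyxx
sorted[5] = xzyxxzyzyxyyzxyz$xzyyx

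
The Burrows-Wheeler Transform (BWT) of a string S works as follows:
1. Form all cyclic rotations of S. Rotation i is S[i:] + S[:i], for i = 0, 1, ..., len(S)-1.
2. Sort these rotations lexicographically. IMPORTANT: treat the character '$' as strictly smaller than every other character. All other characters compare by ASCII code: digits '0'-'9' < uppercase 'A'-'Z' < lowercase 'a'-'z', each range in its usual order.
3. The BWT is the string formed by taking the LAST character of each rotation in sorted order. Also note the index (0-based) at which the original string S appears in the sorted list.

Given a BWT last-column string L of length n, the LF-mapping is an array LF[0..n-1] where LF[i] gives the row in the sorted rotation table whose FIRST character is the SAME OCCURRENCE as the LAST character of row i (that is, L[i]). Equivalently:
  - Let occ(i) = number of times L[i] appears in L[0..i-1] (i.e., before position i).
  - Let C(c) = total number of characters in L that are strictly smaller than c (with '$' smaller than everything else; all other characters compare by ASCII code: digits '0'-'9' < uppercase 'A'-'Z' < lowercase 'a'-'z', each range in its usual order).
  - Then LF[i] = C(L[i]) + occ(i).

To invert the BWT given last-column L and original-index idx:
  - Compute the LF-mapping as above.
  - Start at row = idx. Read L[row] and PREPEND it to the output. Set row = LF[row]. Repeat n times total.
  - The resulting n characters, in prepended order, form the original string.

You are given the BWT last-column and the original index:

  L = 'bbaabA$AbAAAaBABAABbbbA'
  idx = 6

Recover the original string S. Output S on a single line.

Answer: AaAAbbbbAbAABaBbABaAAb$

Derivation:
LF mapping: 16 17 13 14 18 1 0 2 19 3 4 5 15 10 6 11 7 8 12 20 21 22 9
Walk LF starting at row 6, prepending L[row]:
  step 1: row=6, L[6]='$', prepend. Next row=LF[6]=0
  step 2: row=0, L[0]='b', prepend. Next row=LF[0]=16
  step 3: row=16, L[16]='A', prepend. Next row=LF[16]=7
  step 4: row=7, L[7]='A', prepend. Next row=LF[7]=2
  step 5: row=2, L[2]='a', prepend. Next row=LF[2]=13
  step 6: row=13, L[13]='B', prepend. Next row=LF[13]=10
  step 7: row=10, L[10]='A', prepend. Next row=LF[10]=4
  step 8: row=4, L[4]='b', prepend. Next row=LF[4]=18
  step 9: row=18, L[18]='B', prepend. Next row=LF[18]=12
  step 10: row=12, L[12]='a', prepend. Next row=LF[12]=15
  step 11: row=15, L[15]='B', prepend. Next row=LF[15]=11
  step 12: row=11, L[11]='A', prepend. Next row=LF[11]=5
  step 13: row=5, L[5]='A', prepend. Next row=LF[5]=1
  step 14: row=1, L[1]='b', prepend. Next row=LF[1]=17
  step 15: row=17, L[17]='A', prepend. Next row=LF[17]=8
  step 16: row=8, L[8]='b', prepend. Next row=LF[8]=19
  step 17: row=19, L[19]='b', prepend. Next row=LF[19]=20
  step 18: row=20, L[20]='b', prepend. Next row=LF[20]=21
  step 19: row=21, L[21]='b', prepend. Next row=LF[21]=22
  step 20: row=22, L[22]='A', prepend. Next row=LF[22]=9
  step 21: row=9, L[9]='A', prepend. Next row=LF[9]=3
  step 22: row=3, L[3]='a', prepend. Next row=LF[3]=14
  step 23: row=14, L[14]='A', prepend. Next row=LF[14]=6
Reversed output: AaAAbbbbAbAABaBbABaAAb$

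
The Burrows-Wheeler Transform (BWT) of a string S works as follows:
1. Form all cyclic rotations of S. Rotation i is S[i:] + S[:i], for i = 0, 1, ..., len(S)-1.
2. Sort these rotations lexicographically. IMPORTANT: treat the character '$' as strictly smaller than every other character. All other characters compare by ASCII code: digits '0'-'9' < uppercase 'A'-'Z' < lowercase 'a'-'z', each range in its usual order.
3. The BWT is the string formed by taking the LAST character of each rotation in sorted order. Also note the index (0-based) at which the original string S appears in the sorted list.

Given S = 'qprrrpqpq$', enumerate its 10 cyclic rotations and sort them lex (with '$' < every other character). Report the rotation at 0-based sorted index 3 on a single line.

Answer: prrrpqpq$q

Derivation:
All 10 rotations (rotation i = S[i:]+S[:i]):
  rot[0] = qprrrpqpq$
  rot[1] = prrrpqpq$q
  rot[2] = rrrpqpq$qp
  rot[3] = rrpqpq$qpr
  rot[4] = rpqpq$qprr
  rot[5] = pqpq$qprrr
  rot[6] = qpq$qprrrp
  rot[7] = pq$qprrrpq
  rot[8] = q$qprrrpqp
  rot[9] = $qprrrpqpq
Sorted (with $ < everything):
  sorted[0] = $qprrrpqpq
  sorted[1] = pq$qprrrpq
  sorted[2] = pqpq$qprrr
  sorted[3] = prrrpqpq$q
  sorted[4] = q$qprrrpqp
  sorted[5] = qpq$qprrrp
  sorted[6] = qprrrpqpq$
  sorted[7] = rpqpq$qprr
  sorted[8] = rrpqpq$qpr
  sorted[9] = rrrpqpq$qp
sorted[3] = prrrpqpq$q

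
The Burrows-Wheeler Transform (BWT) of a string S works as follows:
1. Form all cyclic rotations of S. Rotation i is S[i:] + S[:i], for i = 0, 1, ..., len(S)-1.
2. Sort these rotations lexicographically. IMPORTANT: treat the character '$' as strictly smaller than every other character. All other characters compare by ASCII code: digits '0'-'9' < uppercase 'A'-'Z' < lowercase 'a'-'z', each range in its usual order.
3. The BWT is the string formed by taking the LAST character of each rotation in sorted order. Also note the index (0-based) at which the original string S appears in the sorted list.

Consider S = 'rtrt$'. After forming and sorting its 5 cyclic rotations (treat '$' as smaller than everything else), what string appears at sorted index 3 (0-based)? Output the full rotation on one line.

Answer: t$rtr

Derivation:
All 5 rotations (rotation i = S[i:]+S[:i]):
  rot[0] = rtrt$
  rot[1] = trt$r
  rot[2] = rt$rt
  rot[3] = t$rtr
  rot[4] = $rtrt
Sorted (with $ < everything):
  sorted[0] = $rtrt
  sorted[1] = rt$rt
  sorted[2] = rtrt$
  sorted[3] = t$rtr
  sorted[4] = trt$r
sorted[3] = t$rtr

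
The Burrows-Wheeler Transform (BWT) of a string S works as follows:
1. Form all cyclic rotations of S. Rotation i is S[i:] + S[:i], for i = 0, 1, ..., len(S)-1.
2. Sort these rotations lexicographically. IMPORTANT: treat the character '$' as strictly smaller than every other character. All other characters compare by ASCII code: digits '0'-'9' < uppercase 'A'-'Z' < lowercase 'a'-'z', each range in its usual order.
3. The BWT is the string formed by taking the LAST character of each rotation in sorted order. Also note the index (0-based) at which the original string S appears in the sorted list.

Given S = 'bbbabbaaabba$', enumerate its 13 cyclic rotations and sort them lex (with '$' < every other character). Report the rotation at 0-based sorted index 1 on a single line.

All 13 rotations (rotation i = S[i:]+S[:i]):
  rot[0] = bbbabbaaabba$
  rot[1] = bbabbaaabba$b
  rot[2] = babbaaabba$bb
  rot[3] = abbaaabba$bbb
  rot[4] = bbaaabba$bbba
  rot[5] = baaabba$bbbab
  rot[6] = aaabba$bbbabb
  rot[7] = aabba$bbbabba
  rot[8] = abba$bbbabbaa
  rot[9] = bba$bbbabbaaa
  rot[10] = ba$bbbabbaaab
  rot[11] = a$bbbabbaaabb
  rot[12] = $bbbabbaaabba
Sorted (with $ < everything):
  sorted[0] = $bbbabbaaabba
  sorted[1] = a$bbbabbaaabb
  sorted[2] = aaabba$bbbabb
  sorted[3] = aabba$bbbabba
  sorted[4] = abba$bbbabbaa
  sorted[5] = abbaaabba$bbb
  sorted[6] = ba$bbbabbaaab
  sorted[7] = baaabba$bbbab
  sorted[8] = babbaaabba$bb
  sorted[9] = bba$bbbabbaaa
  sorted[10] = bbaaabba$bbba
  sorted[11] = bbabbaaabba$b
  sorted[12] = bbbabbaaabba$
sorted[1] = a$bbbabbaaabb

Answer: a$bbbabbaaabb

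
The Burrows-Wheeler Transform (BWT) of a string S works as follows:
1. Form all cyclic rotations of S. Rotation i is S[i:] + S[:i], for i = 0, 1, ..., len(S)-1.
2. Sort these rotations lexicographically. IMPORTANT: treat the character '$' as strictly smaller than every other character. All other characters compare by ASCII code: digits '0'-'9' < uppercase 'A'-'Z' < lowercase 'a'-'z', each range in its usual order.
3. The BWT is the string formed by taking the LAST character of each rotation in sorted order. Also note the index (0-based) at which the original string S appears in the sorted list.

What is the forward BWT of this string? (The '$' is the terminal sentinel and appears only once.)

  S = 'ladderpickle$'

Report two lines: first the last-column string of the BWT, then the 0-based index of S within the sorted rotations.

Answer: eliadldpc$kre
9

Derivation:
All 13 rotations (rotation i = S[i:]+S[:i]):
  rot[0] = ladderpickle$
  rot[1] = adderpickle$l
  rot[2] = dderpickle$la
  rot[3] = derpickle$lad
  rot[4] = erpickle$ladd
  rot[5] = rpickle$ladde
  rot[6] = pickle$ladder
  rot[7] = ickle$ladderp
  rot[8] = ckle$ladderpi
  rot[9] = kle$ladderpic
  rot[10] = le$ladderpick
  rot[11] = e$ladderpickl
  rot[12] = $ladderpickle
Sorted (with $ < everything):
  sorted[0] = $ladderpickle  (last char: 'e')
  sorted[1] = adderpickle$l  (last char: 'l')
  sorted[2] = ckle$ladderpi  (last char: 'i')
  sorted[3] = dderpickle$la  (last char: 'a')
  sorted[4] = derpickle$lad  (last char: 'd')
  sorted[5] = e$ladderpickl  (last char: 'l')
  sorted[6] = erpickle$ladd  (last char: 'd')
  sorted[7] = ickle$ladderp  (last char: 'p')
  sorted[8] = kle$ladderpic  (last char: 'c')
  sorted[9] = ladderpickle$  (last char: '$')
  sorted[10] = le$ladderpick  (last char: 'k')
  sorted[11] = pickle$ladder  (last char: 'r')
  sorted[12] = rpickle$ladde  (last char: 'e')
Last column: eliadldpc$kre
Original string S is at sorted index 9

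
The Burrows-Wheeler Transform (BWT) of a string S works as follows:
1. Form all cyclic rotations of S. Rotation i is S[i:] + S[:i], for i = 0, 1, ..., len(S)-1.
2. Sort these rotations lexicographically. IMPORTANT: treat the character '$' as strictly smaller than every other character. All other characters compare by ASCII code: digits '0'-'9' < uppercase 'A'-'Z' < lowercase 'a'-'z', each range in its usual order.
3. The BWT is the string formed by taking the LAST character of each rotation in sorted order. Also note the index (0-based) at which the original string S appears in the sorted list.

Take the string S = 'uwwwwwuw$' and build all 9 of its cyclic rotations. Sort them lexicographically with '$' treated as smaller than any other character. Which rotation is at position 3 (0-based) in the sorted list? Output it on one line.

Answer: w$uwwwwwu

Derivation:
All 9 rotations (rotation i = S[i:]+S[:i]):
  rot[0] = uwwwwwuw$
  rot[1] = wwwwwuw$u
  rot[2] = wwwwuw$uw
  rot[3] = wwwuw$uww
  rot[4] = wwuw$uwww
  rot[5] = wuw$uwwww
  rot[6] = uw$uwwwww
  rot[7] = w$uwwwwwu
  rot[8] = $uwwwwwuw
Sorted (with $ < everything):
  sorted[0] = $uwwwwwuw
  sorted[1] = uw$uwwwww
  sorted[2] = uwwwwwuw$
  sorted[3] = w$uwwwwwu
  sorted[4] = wuw$uwwww
  sorted[5] = wwuw$uwww
  sorted[6] = wwwuw$uww
  sorted[7] = wwwwuw$uw
  sorted[8] = wwwwwuw$u
sorted[3] = w$uwwwwwu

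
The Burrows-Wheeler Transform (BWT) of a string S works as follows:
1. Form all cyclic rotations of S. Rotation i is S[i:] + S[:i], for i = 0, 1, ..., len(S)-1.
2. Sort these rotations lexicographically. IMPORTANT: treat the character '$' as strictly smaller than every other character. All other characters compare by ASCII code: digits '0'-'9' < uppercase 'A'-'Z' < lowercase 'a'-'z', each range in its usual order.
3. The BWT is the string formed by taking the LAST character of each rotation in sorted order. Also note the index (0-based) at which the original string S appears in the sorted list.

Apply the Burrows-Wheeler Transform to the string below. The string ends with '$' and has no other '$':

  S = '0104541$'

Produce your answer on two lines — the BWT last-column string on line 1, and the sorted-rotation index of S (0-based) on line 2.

Answer: 1$140504
1

Derivation:
All 8 rotations (rotation i = S[i:]+S[:i]):
  rot[0] = 0104541$
  rot[1] = 104541$0
  rot[2] = 04541$01
  rot[3] = 4541$010
  rot[4] = 541$0104
  rot[5] = 41$01045
  rot[6] = 1$010454
  rot[7] = $0104541
Sorted (with $ < everything):
  sorted[0] = $0104541  (last char: '1')
  sorted[1] = 0104541$  (last char: '$')
  sorted[2] = 04541$01  (last char: '1')
  sorted[3] = 1$010454  (last char: '4')
  sorted[4] = 104541$0  (last char: '0')
  sorted[5] = 41$01045  (last char: '5')
  sorted[6] = 4541$010  (last char: '0')
  sorted[7] = 541$0104  (last char: '4')
Last column: 1$140504
Original string S is at sorted index 1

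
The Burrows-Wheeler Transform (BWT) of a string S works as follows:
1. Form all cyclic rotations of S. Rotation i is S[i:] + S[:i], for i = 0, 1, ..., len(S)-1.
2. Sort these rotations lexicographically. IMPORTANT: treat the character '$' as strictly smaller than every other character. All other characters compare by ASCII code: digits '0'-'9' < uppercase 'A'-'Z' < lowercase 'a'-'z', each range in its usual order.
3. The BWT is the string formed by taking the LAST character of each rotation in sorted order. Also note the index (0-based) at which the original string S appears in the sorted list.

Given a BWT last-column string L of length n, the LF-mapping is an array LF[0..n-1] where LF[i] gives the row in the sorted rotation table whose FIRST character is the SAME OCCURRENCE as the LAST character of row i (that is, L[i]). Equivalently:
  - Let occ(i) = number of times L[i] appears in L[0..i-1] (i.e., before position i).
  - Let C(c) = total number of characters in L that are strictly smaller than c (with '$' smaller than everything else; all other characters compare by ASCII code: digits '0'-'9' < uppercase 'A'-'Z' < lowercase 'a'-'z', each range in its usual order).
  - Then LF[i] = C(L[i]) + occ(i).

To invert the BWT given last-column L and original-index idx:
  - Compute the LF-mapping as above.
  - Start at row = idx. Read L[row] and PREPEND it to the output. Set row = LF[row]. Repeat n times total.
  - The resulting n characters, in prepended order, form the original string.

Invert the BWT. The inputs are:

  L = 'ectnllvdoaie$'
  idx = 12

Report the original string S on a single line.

Answer: violetcandle$

Derivation:
LF mapping: 4 2 11 9 7 8 12 3 10 1 6 5 0
Walk LF starting at row 12, prepending L[row]:
  step 1: row=12, L[12]='$', prepend. Next row=LF[12]=0
  step 2: row=0, L[0]='e', prepend. Next row=LF[0]=4
  step 3: row=4, L[4]='l', prepend. Next row=LF[4]=7
  step 4: row=7, L[7]='d', prepend. Next row=LF[7]=3
  step 5: row=3, L[3]='n', prepend. Next row=LF[3]=9
  step 6: row=9, L[9]='a', prepend. Next row=LF[9]=1
  step 7: row=1, L[1]='c', prepend. Next row=LF[1]=2
  step 8: row=2, L[2]='t', prepend. Next row=LF[2]=11
  step 9: row=11, L[11]='e', prepend. Next row=LF[11]=5
  step 10: row=5, L[5]='l', prepend. Next row=LF[5]=8
  step 11: row=8, L[8]='o', prepend. Next row=LF[8]=10
  step 12: row=10, L[10]='i', prepend. Next row=LF[10]=6
  step 13: row=6, L[6]='v', prepend. Next row=LF[6]=12
Reversed output: violetcandle$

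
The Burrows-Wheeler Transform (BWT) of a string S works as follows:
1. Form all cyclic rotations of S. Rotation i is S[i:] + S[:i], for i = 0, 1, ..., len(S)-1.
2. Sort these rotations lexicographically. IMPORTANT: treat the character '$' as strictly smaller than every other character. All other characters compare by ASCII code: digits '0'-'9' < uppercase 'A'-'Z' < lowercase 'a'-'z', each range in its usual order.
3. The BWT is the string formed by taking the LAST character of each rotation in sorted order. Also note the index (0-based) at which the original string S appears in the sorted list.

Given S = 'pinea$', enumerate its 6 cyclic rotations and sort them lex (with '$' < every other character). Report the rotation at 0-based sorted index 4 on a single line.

Answer: nea$pi

Derivation:
All 6 rotations (rotation i = S[i:]+S[:i]):
  rot[0] = pinea$
  rot[1] = inea$p
  rot[2] = nea$pi
  rot[3] = ea$pin
  rot[4] = a$pine
  rot[5] = $pinea
Sorted (with $ < everything):
  sorted[0] = $pinea
  sorted[1] = a$pine
  sorted[2] = ea$pin
  sorted[3] = inea$p
  sorted[4] = nea$pi
  sorted[5] = pinea$
sorted[4] = nea$pi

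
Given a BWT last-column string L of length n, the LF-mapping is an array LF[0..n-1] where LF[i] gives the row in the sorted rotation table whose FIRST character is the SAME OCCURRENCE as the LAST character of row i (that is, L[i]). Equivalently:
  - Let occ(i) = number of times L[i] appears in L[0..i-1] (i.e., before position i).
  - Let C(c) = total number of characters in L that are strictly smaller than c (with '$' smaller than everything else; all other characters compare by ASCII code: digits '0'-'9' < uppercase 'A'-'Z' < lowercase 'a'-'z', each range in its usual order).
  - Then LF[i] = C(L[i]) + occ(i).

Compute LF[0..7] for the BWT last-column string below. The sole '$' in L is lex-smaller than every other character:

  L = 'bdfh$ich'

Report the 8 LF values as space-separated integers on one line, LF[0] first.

Char counts: '$':1, 'b':1, 'c':1, 'd':1, 'f':1, 'h':2, 'i':1
C (first-col start): C('$')=0, C('b')=1, C('c')=2, C('d')=3, C('f')=4, C('h')=5, C('i')=7
L[0]='b': occ=0, LF[0]=C('b')+0=1+0=1
L[1]='d': occ=0, LF[1]=C('d')+0=3+0=3
L[2]='f': occ=0, LF[2]=C('f')+0=4+0=4
L[3]='h': occ=0, LF[3]=C('h')+0=5+0=5
L[4]='$': occ=0, LF[4]=C('$')+0=0+0=0
L[5]='i': occ=0, LF[5]=C('i')+0=7+0=7
L[6]='c': occ=0, LF[6]=C('c')+0=2+0=2
L[7]='h': occ=1, LF[7]=C('h')+1=5+1=6

Answer: 1 3 4 5 0 7 2 6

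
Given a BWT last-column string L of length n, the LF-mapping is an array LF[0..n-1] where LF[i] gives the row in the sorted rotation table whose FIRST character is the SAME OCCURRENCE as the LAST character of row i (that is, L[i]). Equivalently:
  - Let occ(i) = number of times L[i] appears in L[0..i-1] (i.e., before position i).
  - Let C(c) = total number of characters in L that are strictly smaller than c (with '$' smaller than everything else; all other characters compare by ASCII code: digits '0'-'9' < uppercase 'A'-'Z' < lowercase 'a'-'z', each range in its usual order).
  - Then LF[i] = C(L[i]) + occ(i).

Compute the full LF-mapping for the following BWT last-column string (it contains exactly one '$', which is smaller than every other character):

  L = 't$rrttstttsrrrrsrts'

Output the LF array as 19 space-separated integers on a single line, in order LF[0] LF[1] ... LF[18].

Char counts: '$':1, 'r':7, 's':4, 't':7
C (first-col start): C('$')=0, C('r')=1, C('s')=8, C('t')=12
L[0]='t': occ=0, LF[0]=C('t')+0=12+0=12
L[1]='$': occ=0, LF[1]=C('$')+0=0+0=0
L[2]='r': occ=0, LF[2]=C('r')+0=1+0=1
L[3]='r': occ=1, LF[3]=C('r')+1=1+1=2
L[4]='t': occ=1, LF[4]=C('t')+1=12+1=13
L[5]='t': occ=2, LF[5]=C('t')+2=12+2=14
L[6]='s': occ=0, LF[6]=C('s')+0=8+0=8
L[7]='t': occ=3, LF[7]=C('t')+3=12+3=15
L[8]='t': occ=4, LF[8]=C('t')+4=12+4=16
L[9]='t': occ=5, LF[9]=C('t')+5=12+5=17
L[10]='s': occ=1, LF[10]=C('s')+1=8+1=9
L[11]='r': occ=2, LF[11]=C('r')+2=1+2=3
L[12]='r': occ=3, LF[12]=C('r')+3=1+3=4
L[13]='r': occ=4, LF[13]=C('r')+4=1+4=5
L[14]='r': occ=5, LF[14]=C('r')+5=1+5=6
L[15]='s': occ=2, LF[15]=C('s')+2=8+2=10
L[16]='r': occ=6, LF[16]=C('r')+6=1+6=7
L[17]='t': occ=6, LF[17]=C('t')+6=12+6=18
L[18]='s': occ=3, LF[18]=C('s')+3=8+3=11

Answer: 12 0 1 2 13 14 8 15 16 17 9 3 4 5 6 10 7 18 11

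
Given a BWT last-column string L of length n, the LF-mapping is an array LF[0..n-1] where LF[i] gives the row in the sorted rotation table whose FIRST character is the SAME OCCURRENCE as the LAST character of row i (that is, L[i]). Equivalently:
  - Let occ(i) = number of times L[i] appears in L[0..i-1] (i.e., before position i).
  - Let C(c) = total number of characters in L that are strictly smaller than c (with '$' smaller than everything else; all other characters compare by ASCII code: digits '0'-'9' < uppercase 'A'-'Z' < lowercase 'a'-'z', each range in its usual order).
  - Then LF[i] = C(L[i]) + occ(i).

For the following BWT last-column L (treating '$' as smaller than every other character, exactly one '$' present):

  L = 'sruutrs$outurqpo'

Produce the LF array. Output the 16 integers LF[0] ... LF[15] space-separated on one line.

Answer: 8 5 12 13 10 6 9 0 1 14 11 15 7 4 3 2

Derivation:
Char counts: '$':1, 'o':2, 'p':1, 'q':1, 'r':3, 's':2, 't':2, 'u':4
C (first-col start): C('$')=0, C('o')=1, C('p')=3, C('q')=4, C('r')=5, C('s')=8, C('t')=10, C('u')=12
L[0]='s': occ=0, LF[0]=C('s')+0=8+0=8
L[1]='r': occ=0, LF[1]=C('r')+0=5+0=5
L[2]='u': occ=0, LF[2]=C('u')+0=12+0=12
L[3]='u': occ=1, LF[3]=C('u')+1=12+1=13
L[4]='t': occ=0, LF[4]=C('t')+0=10+0=10
L[5]='r': occ=1, LF[5]=C('r')+1=5+1=6
L[6]='s': occ=1, LF[6]=C('s')+1=8+1=9
L[7]='$': occ=0, LF[7]=C('$')+0=0+0=0
L[8]='o': occ=0, LF[8]=C('o')+0=1+0=1
L[9]='u': occ=2, LF[9]=C('u')+2=12+2=14
L[10]='t': occ=1, LF[10]=C('t')+1=10+1=11
L[11]='u': occ=3, LF[11]=C('u')+3=12+3=15
L[12]='r': occ=2, LF[12]=C('r')+2=5+2=7
L[13]='q': occ=0, LF[13]=C('q')+0=4+0=4
L[14]='p': occ=0, LF[14]=C('p')+0=3+0=3
L[15]='o': occ=1, LF[15]=C('o')+1=1+1=2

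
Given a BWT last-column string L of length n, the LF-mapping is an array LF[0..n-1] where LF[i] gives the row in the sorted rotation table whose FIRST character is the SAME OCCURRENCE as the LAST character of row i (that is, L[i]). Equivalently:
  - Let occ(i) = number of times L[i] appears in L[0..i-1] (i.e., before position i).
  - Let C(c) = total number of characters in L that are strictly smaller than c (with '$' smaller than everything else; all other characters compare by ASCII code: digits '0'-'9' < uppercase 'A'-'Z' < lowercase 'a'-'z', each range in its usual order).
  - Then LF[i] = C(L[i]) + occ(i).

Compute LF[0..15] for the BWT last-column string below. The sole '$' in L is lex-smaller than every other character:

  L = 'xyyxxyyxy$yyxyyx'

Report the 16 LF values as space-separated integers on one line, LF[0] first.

Char counts: '$':1, 'x':6, 'y':9
C (first-col start): C('$')=0, C('x')=1, C('y')=7
L[0]='x': occ=0, LF[0]=C('x')+0=1+0=1
L[1]='y': occ=0, LF[1]=C('y')+0=7+0=7
L[2]='y': occ=1, LF[2]=C('y')+1=7+1=8
L[3]='x': occ=1, LF[3]=C('x')+1=1+1=2
L[4]='x': occ=2, LF[4]=C('x')+2=1+2=3
L[5]='y': occ=2, LF[5]=C('y')+2=7+2=9
L[6]='y': occ=3, LF[6]=C('y')+3=7+3=10
L[7]='x': occ=3, LF[7]=C('x')+3=1+3=4
L[8]='y': occ=4, LF[8]=C('y')+4=7+4=11
L[9]='$': occ=0, LF[9]=C('$')+0=0+0=0
L[10]='y': occ=5, LF[10]=C('y')+5=7+5=12
L[11]='y': occ=6, LF[11]=C('y')+6=7+6=13
L[12]='x': occ=4, LF[12]=C('x')+4=1+4=5
L[13]='y': occ=7, LF[13]=C('y')+7=7+7=14
L[14]='y': occ=8, LF[14]=C('y')+8=7+8=15
L[15]='x': occ=5, LF[15]=C('x')+5=1+5=6

Answer: 1 7 8 2 3 9 10 4 11 0 12 13 5 14 15 6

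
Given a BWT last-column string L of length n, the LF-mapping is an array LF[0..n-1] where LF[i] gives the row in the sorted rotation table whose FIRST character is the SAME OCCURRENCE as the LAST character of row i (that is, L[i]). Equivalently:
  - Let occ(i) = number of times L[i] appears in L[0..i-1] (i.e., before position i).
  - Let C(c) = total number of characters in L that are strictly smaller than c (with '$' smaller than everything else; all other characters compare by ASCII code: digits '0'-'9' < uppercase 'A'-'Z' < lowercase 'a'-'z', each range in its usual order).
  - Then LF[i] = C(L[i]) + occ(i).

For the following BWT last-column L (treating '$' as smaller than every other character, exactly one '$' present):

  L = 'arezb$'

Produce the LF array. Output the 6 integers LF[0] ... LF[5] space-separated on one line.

Char counts: '$':1, 'a':1, 'b':1, 'e':1, 'r':1, 'z':1
C (first-col start): C('$')=0, C('a')=1, C('b')=2, C('e')=3, C('r')=4, C('z')=5
L[0]='a': occ=0, LF[0]=C('a')+0=1+0=1
L[1]='r': occ=0, LF[1]=C('r')+0=4+0=4
L[2]='e': occ=0, LF[2]=C('e')+0=3+0=3
L[3]='z': occ=0, LF[3]=C('z')+0=5+0=5
L[4]='b': occ=0, LF[4]=C('b')+0=2+0=2
L[5]='$': occ=0, LF[5]=C('$')+0=0+0=0

Answer: 1 4 3 5 2 0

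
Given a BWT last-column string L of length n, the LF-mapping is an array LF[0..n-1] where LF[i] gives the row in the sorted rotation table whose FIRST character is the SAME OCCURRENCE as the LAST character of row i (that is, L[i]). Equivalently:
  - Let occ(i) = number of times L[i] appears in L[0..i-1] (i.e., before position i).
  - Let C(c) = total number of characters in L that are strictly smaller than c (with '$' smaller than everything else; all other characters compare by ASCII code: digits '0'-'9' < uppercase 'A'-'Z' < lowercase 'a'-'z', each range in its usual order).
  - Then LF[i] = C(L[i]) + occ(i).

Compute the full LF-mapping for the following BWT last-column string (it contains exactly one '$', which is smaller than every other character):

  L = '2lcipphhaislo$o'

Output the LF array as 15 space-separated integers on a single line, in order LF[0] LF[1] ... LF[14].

Char counts: '$':1, '2':1, 'a':1, 'c':1, 'h':2, 'i':2, 'l':2, 'o':2, 'p':2, 's':1
C (first-col start): C('$')=0, C('2')=1, C('a')=2, C('c')=3, C('h')=4, C('i')=6, C('l')=8, C('o')=10, C('p')=12, C('s')=14
L[0]='2': occ=0, LF[0]=C('2')+0=1+0=1
L[1]='l': occ=0, LF[1]=C('l')+0=8+0=8
L[2]='c': occ=0, LF[2]=C('c')+0=3+0=3
L[3]='i': occ=0, LF[3]=C('i')+0=6+0=6
L[4]='p': occ=0, LF[4]=C('p')+0=12+0=12
L[5]='p': occ=1, LF[5]=C('p')+1=12+1=13
L[6]='h': occ=0, LF[6]=C('h')+0=4+0=4
L[7]='h': occ=1, LF[7]=C('h')+1=4+1=5
L[8]='a': occ=0, LF[8]=C('a')+0=2+0=2
L[9]='i': occ=1, LF[9]=C('i')+1=6+1=7
L[10]='s': occ=0, LF[10]=C('s')+0=14+0=14
L[11]='l': occ=1, LF[11]=C('l')+1=8+1=9
L[12]='o': occ=0, LF[12]=C('o')+0=10+0=10
L[13]='$': occ=0, LF[13]=C('$')+0=0+0=0
L[14]='o': occ=1, LF[14]=C('o')+1=10+1=11

Answer: 1 8 3 6 12 13 4 5 2 7 14 9 10 0 11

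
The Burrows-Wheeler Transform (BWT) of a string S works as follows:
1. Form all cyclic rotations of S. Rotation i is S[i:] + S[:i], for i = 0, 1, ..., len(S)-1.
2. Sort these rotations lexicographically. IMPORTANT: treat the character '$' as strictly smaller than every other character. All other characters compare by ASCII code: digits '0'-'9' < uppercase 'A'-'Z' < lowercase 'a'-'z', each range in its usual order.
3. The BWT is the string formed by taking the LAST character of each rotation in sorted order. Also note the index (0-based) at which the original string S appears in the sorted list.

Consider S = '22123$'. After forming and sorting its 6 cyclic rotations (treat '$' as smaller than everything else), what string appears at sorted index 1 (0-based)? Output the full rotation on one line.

Answer: 123$22

Derivation:
All 6 rotations (rotation i = S[i:]+S[:i]):
  rot[0] = 22123$
  rot[1] = 2123$2
  rot[2] = 123$22
  rot[3] = 23$221
  rot[4] = 3$2212
  rot[5] = $22123
Sorted (with $ < everything):
  sorted[0] = $22123
  sorted[1] = 123$22
  sorted[2] = 2123$2
  sorted[3] = 22123$
  sorted[4] = 23$221
  sorted[5] = 3$2212
sorted[1] = 123$22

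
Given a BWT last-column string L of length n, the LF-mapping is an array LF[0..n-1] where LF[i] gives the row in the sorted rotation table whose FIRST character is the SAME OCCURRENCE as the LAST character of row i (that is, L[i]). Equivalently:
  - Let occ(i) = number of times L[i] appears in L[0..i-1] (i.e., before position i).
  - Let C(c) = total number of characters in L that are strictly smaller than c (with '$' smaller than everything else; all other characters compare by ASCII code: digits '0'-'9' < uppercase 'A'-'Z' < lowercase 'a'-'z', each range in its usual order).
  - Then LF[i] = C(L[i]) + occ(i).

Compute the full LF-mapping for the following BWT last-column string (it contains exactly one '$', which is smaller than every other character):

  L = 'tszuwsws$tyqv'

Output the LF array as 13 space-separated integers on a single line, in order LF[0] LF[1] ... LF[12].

Char counts: '$':1, 'q':1, 's':3, 't':2, 'u':1, 'v':1, 'w':2, 'y':1, 'z':1
C (first-col start): C('$')=0, C('q')=1, C('s')=2, C('t')=5, C('u')=7, C('v')=8, C('w')=9, C('y')=11, C('z')=12
L[0]='t': occ=0, LF[0]=C('t')+0=5+0=5
L[1]='s': occ=0, LF[1]=C('s')+0=2+0=2
L[2]='z': occ=0, LF[2]=C('z')+0=12+0=12
L[3]='u': occ=0, LF[3]=C('u')+0=7+0=7
L[4]='w': occ=0, LF[4]=C('w')+0=9+0=9
L[5]='s': occ=1, LF[5]=C('s')+1=2+1=3
L[6]='w': occ=1, LF[6]=C('w')+1=9+1=10
L[7]='s': occ=2, LF[7]=C('s')+2=2+2=4
L[8]='$': occ=0, LF[8]=C('$')+0=0+0=0
L[9]='t': occ=1, LF[9]=C('t')+1=5+1=6
L[10]='y': occ=0, LF[10]=C('y')+0=11+0=11
L[11]='q': occ=0, LF[11]=C('q')+0=1+0=1
L[12]='v': occ=0, LF[12]=C('v')+0=8+0=8

Answer: 5 2 12 7 9 3 10 4 0 6 11 1 8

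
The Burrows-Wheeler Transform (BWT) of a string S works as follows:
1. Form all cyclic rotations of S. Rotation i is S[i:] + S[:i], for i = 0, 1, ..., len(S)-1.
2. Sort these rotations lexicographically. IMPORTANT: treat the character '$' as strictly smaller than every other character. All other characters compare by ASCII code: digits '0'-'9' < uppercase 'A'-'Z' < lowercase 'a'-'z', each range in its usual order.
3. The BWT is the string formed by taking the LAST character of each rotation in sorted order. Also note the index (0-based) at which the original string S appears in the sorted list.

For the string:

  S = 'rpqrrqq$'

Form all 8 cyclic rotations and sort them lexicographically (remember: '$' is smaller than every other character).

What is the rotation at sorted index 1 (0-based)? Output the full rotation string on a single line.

All 8 rotations (rotation i = S[i:]+S[:i]):
  rot[0] = rpqrrqq$
  rot[1] = pqrrqq$r
  rot[2] = qrrqq$rp
  rot[3] = rrqq$rpq
  rot[4] = rqq$rpqr
  rot[5] = qq$rpqrr
  rot[6] = q$rpqrrq
  rot[7] = $rpqrrqq
Sorted (with $ < everything):
  sorted[0] = $rpqrrqq
  sorted[1] = pqrrqq$r
  sorted[2] = q$rpqrrq
  sorted[3] = qq$rpqrr
  sorted[4] = qrrqq$rp
  sorted[5] = rpqrrqq$
  sorted[6] = rqq$rpqr
  sorted[7] = rrqq$rpq
sorted[1] = pqrrqq$r

Answer: pqrrqq$r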